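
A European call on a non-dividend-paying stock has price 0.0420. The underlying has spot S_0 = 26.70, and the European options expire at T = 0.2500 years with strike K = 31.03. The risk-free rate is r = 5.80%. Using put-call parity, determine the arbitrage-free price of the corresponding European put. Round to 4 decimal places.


Answer: Put price = 3.9253

Derivation:
Put-call parity: C - P = S_0 * exp(-qT) - K * exp(-rT).
S_0 * exp(-qT) = 26.7000 * 1.00000000 = 26.70000000
K * exp(-rT) = 31.0300 * 0.98560462 = 30.58331132
P = C - S*exp(-qT) + K*exp(-rT)
P = 0.0420 - 26.70000000 + 30.58331132 = 3.9253


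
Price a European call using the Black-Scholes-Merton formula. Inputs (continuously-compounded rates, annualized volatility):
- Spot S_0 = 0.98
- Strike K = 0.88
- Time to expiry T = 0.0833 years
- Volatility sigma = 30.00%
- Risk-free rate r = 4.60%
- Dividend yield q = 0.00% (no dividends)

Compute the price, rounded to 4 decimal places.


d1 = (ln(S/K) + (r - q + 0.5*sigma^2) * T) / (sigma * sqrt(T)) = 1.33060777
d2 = d1 - sigma * sqrt(T) = 1.24402255
exp(-rT) = 0.99617553; exp(-qT) = 1.00000000
C = S_0 * exp(-qT) * N(d1) - K * exp(-rT) * N(d2)
N(d1) = 0.90834095; N(d2) = 0.89325437
C = 0.9800 * 1.00000000 * 0.90834095 - 0.8800 * 0.99617553 * 0.89325437 = 0.1071

Answer: Price = 0.1071


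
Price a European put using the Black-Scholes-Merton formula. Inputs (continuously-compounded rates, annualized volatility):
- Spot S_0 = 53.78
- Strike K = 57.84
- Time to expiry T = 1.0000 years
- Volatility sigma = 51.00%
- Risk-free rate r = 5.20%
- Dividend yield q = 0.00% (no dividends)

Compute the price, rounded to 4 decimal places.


Answer: Price = 11.5118

Derivation:
d1 = (ln(S/K) + (r - q + 0.5*sigma^2) * T) / (sigma * sqrt(T)) = 0.21425701
d2 = d1 - sigma * sqrt(T) = -0.29574299
exp(-rT) = 0.94932887; exp(-qT) = 1.00000000
P = K * exp(-rT) * N(-d2) - S_0 * exp(-qT) * N(-d1)
N(-d1) = 0.41517332; N(-d2) = 0.61628682
P = 57.8400 * 0.94932887 * 0.61628682 - 53.7800 * 1.00000000 * 0.41517332 = 11.5118


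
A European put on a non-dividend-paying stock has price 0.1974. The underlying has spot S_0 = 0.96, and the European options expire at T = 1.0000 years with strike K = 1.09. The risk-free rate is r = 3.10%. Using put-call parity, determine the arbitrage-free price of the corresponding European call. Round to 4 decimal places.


Answer: Call price = 0.1007

Derivation:
Put-call parity: C - P = S_0 * exp(-qT) - K * exp(-rT).
S_0 * exp(-qT) = 0.9600 * 1.00000000 = 0.96000000
K * exp(-rT) = 1.0900 * 0.96947557 = 1.05672837
C = P + S*exp(-qT) - K*exp(-rT)
C = 0.1974 + 0.96000000 - 1.05672837 = 0.1007


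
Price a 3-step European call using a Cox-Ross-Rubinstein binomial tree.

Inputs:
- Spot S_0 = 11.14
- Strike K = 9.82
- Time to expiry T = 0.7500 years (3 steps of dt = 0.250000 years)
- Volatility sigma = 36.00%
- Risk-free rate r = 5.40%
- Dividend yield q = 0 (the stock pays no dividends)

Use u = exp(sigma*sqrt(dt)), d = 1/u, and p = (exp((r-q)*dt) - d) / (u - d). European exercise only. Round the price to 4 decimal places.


dt = T/N = 0.250000
u = exp(sigma*sqrt(dt)) = 1.197217; d = 1/u = 0.835270
p = (exp((r-q)*dt) - d) / (u - d) = 0.492672
Discount per step: exp(-r*dt) = 0.986591
Stock lattice S(k, i) with i counting down-moves:
  k=0: S(0,0) = 11.1400
  k=1: S(1,0) = 13.3370; S(1,1) = 9.3049
  k=2: S(2,0) = 15.9673; S(2,1) = 11.1400; S(2,2) = 7.7721
  k=3: S(3,0) = 19.1163; S(3,1) = 13.3370; S(3,2) = 9.3049; S(3,3) = 6.4918
Terminal payoffs V(N, i) = max(S_T - K, 0):
  V(3,0) = 9.296316; V(3,1) = 3.517001; V(3,2) = 0.000000; V(3,3) = 0.000000
Backward induction: V(k, i) = exp(-r*dt) * [p * V(k+1, i) + (1-p) * V(k+1, i+1)].
  V(2,0) = exp(-r*dt) * [p*9.296316 + (1-p)*3.517001] = 6.278969
  V(2,1) = exp(-r*dt) * [p*3.517001 + (1-p)*0.000000] = 1.709494
  V(2,2) = exp(-r*dt) * [p*0.000000 + (1-p)*0.000000] = 0.000000
  V(1,0) = exp(-r*dt) * [p*6.278969 + (1-p)*1.709494] = 3.907637
  V(1,1) = exp(-r*dt) * [p*1.709494 + (1-p)*0.000000] = 0.830927
  V(0,0) = exp(-r*dt) * [p*3.907637 + (1-p)*0.830927] = 2.315269

Answer: Price = V(0,0) = 2.3153


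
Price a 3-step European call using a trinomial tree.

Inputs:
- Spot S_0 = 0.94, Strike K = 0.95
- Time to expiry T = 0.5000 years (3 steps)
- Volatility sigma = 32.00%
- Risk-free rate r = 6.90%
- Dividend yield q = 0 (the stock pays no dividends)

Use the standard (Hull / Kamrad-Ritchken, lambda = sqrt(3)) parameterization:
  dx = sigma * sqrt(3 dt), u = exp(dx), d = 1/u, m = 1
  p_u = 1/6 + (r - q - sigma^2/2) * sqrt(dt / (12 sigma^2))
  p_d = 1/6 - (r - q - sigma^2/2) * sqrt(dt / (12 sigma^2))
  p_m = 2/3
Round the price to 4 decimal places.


Answer: Price = V(0,0) = 0.0894

Derivation:
dt = T/N = 0.166667; dx = sigma*sqrt(3*dt) = 0.226274
u = exp(dx) = 1.253919; d = 1/u = 0.797499
p_u = 0.173222, p_m = 0.666667, p_d = 0.160111
Discount per step: exp(-r*dt) = 0.988566
Stock lattice S(k, j) with j the centered position index:
  k=0: S(0,+0) = 0.9400
  k=1: S(1,-1) = 0.7496; S(1,+0) = 0.9400; S(1,+1) = 1.1787
  k=2: S(2,-2) = 0.5978; S(2,-1) = 0.7496; S(2,+0) = 0.9400; S(2,+1) = 1.1787; S(2,+2) = 1.4780
  k=3: S(3,-3) = 0.4768; S(3,-2) = 0.5978; S(3,-1) = 0.7496; S(3,+0) = 0.9400; S(3,+1) = 1.1787; S(3,+2) = 1.4780; S(3,+3) = 1.8533
Terminal payoffs V(N, j) = max(S_T - K, 0):
  V(3,-3) = 0.000000; V(3,-2) = 0.000000; V(3,-1) = 0.000000; V(3,+0) = 0.000000; V(3,+1) = 0.228684; V(3,+2) = 0.527975; V(3,+3) = 0.903262
Backward induction: V(k, j) = exp(-r*dt) * [p_u * V(k+1, j+1) + p_m * V(k+1, j) + p_d * V(k+1, j-1)]
  V(2,-2) = exp(-r*dt) * [p_u*0.000000 + p_m*0.000000 + p_d*0.000000] = 0.000000
  V(2,-1) = exp(-r*dt) * [p_u*0.000000 + p_m*0.000000 + p_d*0.000000] = 0.000000
  V(2,+0) = exp(-r*dt) * [p_u*0.228684 + p_m*0.000000 + p_d*0.000000] = 0.039160
  V(2,+1) = exp(-r*dt) * [p_u*0.527975 + p_m*0.228684 + p_d*0.000000] = 0.241124
  V(2,+2) = exp(-r*dt) * [p_u*0.903262 + p_m*0.527975 + p_d*0.228684] = 0.538831
  V(1,-1) = exp(-r*dt) * [p_u*0.039160 + p_m*0.000000 + p_d*0.000000] = 0.006706
  V(1,+0) = exp(-r*dt) * [p_u*0.241124 + p_m*0.039160 + p_d*0.000000] = 0.067099
  V(1,+1) = exp(-r*dt) * [p_u*0.538831 + p_m*0.241124 + p_d*0.039160] = 0.257380
  V(0,+0) = exp(-r*dt) * [p_u*0.257380 + p_m*0.067099 + p_d*0.006706] = 0.089357


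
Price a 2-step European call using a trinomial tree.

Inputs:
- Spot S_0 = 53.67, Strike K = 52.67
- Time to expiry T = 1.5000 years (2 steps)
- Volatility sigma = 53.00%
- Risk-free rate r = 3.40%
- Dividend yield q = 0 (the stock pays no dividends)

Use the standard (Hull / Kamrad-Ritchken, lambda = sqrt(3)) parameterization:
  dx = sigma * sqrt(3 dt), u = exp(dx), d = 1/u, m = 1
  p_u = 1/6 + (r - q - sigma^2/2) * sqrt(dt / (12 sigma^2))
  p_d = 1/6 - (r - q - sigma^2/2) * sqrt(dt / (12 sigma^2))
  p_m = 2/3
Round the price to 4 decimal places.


Answer: Price = V(0,0) = 12.9482

Derivation:
dt = T/N = 0.750000; dx = sigma*sqrt(3*dt) = 0.795000
u = exp(dx) = 2.214441; d = 1/u = 0.451581
p_u = 0.116454, p_m = 0.666667, p_d = 0.216879
Discount per step: exp(-r*dt) = 0.974822
Stock lattice S(k, j) with j the centered position index:
  k=0: S(0,+0) = 53.6700
  k=1: S(1,-1) = 24.2364; S(1,+0) = 53.6700; S(1,+1) = 118.8490
  k=2: S(2,-2) = 10.9447; S(2,-1) = 24.2364; S(2,+0) = 53.6700; S(2,+1) = 118.8490; S(2,+2) = 263.1842
Terminal payoffs V(N, j) = max(S_T - K, 0):
  V(2,-2) = 0.000000; V(2,-1) = 0.000000; V(2,+0) = 1.000000; V(2,+1) = 66.179048; V(2,+2) = 210.514205
Backward induction: V(k, j) = exp(-r*dt) * [p_u * V(k+1, j+1) + p_m * V(k+1, j) + p_d * V(k+1, j-1)]
  V(1,-1) = exp(-r*dt) * [p_u*1.000000 + p_m*0.000000 + p_d*0.000000] = 0.113522
  V(1,+0) = exp(-r*dt) * [p_u*66.179048 + p_m*1.000000 + p_d*0.000000] = 8.162683
  V(1,+1) = exp(-r*dt) * [p_u*210.514205 + p_m*66.179048 + p_d*1.000000] = 67.118032
  V(0,+0) = exp(-r*dt) * [p_u*67.118032 + p_m*8.162683 + p_d*0.113522] = 12.948175


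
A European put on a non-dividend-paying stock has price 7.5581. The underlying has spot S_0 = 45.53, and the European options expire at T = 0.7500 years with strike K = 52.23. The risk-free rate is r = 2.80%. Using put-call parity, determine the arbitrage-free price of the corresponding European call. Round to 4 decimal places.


Answer: Call price = 1.9435

Derivation:
Put-call parity: C - P = S_0 * exp(-qT) - K * exp(-rT).
S_0 * exp(-qT) = 45.5300 * 1.00000000 = 45.53000000
K * exp(-rT) = 52.2300 * 0.97921896 = 51.14460652
C = P + S*exp(-qT) - K*exp(-rT)
C = 7.5581 + 45.53000000 - 51.14460652 = 1.9435


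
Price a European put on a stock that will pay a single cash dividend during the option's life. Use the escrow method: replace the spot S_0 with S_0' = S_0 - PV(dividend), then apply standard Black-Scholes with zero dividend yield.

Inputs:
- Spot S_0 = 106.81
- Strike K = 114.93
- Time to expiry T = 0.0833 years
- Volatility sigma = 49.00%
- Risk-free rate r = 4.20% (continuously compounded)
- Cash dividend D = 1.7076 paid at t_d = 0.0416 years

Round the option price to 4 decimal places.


PV(D) = D * exp(-r * t_d) = 1.7076 * 0.99825433 = 1.70461909
S_0' = S_0 - PV(D) = 106.8100 - 1.70461909 = 105.10538091
d1 = (ln(S_0'/K) + (r + sigma^2/2)*T) / (sigma*sqrt(T)) = -0.53641390
d2 = d1 - sigma*sqrt(T) = -0.67783643
exp(-rT) = 0.99650751
N(-d1) = 0.70416374; N(-d2) = 0.75106229
P = K * exp(-rT) * N(-d2) - S_0' * N(-d1) = 114.9300 * 0.99650751 * 0.75106229 - 105.10538091 * 0.70416374 = 12.0067

Answer: Price = 12.0067


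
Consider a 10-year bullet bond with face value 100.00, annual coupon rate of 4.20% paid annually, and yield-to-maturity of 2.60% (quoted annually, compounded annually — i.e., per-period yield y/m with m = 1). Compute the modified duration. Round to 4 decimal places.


Answer: Modified duration = 8.2726

Derivation:
Coupon per period c = face * coupon_rate / m = 4.200000
Periods per year m = 1; per-period yield y/m = 0.026000
Number of cashflows N = 10
Cashflows (t years, CF_t, discount factor 1/(1+y/m)^(m*t), PV):
  t = 1.0000: CF_t = 4.200000, DF = 0.974659, PV = 4.093567
  t = 2.0000: CF_t = 4.200000, DF = 0.949960, PV = 3.989832
  t = 3.0000: CF_t = 4.200000, DF = 0.925887, PV = 3.888725
  t = 4.0000: CF_t = 4.200000, DF = 0.902424, PV = 3.790180
  t = 5.0000: CF_t = 4.200000, DF = 0.879555, PV = 3.694133
  t = 6.0000: CF_t = 4.200000, DF = 0.857266, PV = 3.600519
  t = 7.0000: CF_t = 4.200000, DF = 0.835542, PV = 3.509278
  t = 8.0000: CF_t = 4.200000, DF = 0.814369, PV = 3.420349
  t = 9.0000: CF_t = 4.200000, DF = 0.793732, PV = 3.333673
  t = 10.0000: CF_t = 104.200000, DF = 0.773618, PV = 80.610963
Price P = sum_t PV_t = 113.931219
First compute Macaulay numerator sum_t t * PV_t:
  t * PV_t at t = 1.0000: 4.093567
  t * PV_t at t = 2.0000: 7.979663
  t * PV_t at t = 3.0000: 11.666174
  t * PV_t at t = 4.0000: 15.160720
  t * PV_t at t = 5.0000: 18.470663
  t * PV_t at t = 6.0000: 21.603115
  t * PV_t at t = 7.0000: 24.564946
  t * PV_t at t = 8.0000: 27.362791
  t * PV_t at t = 9.0000: 30.003060
  t * PV_t at t = 10.0000: 806.109633
Macaulay duration D = 967.014333 / 113.931219 = 8.487703
Modified duration = D / (1 + y/m) = 8.487703 / (1 + 0.026000) = 8.272615


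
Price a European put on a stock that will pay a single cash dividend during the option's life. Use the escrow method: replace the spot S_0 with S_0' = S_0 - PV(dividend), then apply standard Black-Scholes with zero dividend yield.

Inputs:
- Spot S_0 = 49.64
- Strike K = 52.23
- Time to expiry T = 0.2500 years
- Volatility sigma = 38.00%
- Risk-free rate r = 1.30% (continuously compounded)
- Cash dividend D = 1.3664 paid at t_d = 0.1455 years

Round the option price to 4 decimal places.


Answer: Price = 5.9838

Derivation:
PV(D) = D * exp(-r * t_d) = 1.3664 * 0.99811029 = 1.36381790
S_0' = S_0 - PV(D) = 49.6400 - 1.36381790 = 48.27618210
d1 = (ln(S_0'/K) + (r + sigma^2/2)*T) / (sigma*sqrt(T)) = -0.30220383
d2 = d1 - sigma*sqrt(T) = -0.49220383
exp(-rT) = 0.99675528
N(-d1) = 0.61875166; N(-d2) = 0.68871237
P = K * exp(-rT) * N(-d2) - S_0' * N(-d1) = 52.2300 * 0.99675528 * 0.68871237 - 48.27618210 * 0.61875166 = 5.9838


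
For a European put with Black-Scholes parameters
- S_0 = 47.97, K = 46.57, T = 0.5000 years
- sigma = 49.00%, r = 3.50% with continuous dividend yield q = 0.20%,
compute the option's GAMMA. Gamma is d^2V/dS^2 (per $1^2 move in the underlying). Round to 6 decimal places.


Answer: Gamma = 0.022879

Derivation:
d1 = 0.3063482652; d2 = -0.0401340575
phi(d1) = 0.3806544910; exp(-qT) = 0.9990004998; exp(-rT) = 0.9826522357
Gamma = exp(-qT) * phi(d1) / (S * sigma * sqrt(T)) = 0.9990004998 * 0.3806544910 / (47.9700 * 0.4900 * 0.7071067812) = 0.022879


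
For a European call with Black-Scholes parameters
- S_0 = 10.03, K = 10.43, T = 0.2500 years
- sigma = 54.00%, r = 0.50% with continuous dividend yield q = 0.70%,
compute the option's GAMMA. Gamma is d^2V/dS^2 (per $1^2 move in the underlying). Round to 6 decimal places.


d1 = -0.0116876557; d2 = -0.2816876557
phi(d1) = 0.3989150333; exp(-qT) = 0.9982515304; exp(-rT) = 0.9987507809
Gamma = exp(-qT) * phi(d1) / (S * sigma * sqrt(T)) = 0.9982515304 * 0.3989150333 / (10.0300 * 0.5400 * 0.5000000000) = 0.147047

Answer: Gamma = 0.147047


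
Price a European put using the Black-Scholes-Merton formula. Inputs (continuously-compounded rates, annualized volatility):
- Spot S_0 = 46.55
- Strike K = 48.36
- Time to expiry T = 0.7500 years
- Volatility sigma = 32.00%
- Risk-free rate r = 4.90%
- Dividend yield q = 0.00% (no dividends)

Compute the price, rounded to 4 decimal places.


d1 = (ln(S/K) + (r - q + 0.5*sigma^2) * T) / (sigma * sqrt(T)) = 0.13352660
d2 = d1 - sigma * sqrt(T) = -0.14360153
exp(-rT) = 0.96391708; exp(-qT) = 1.00000000
P = K * exp(-rT) * N(-d2) - S_0 * exp(-qT) * N(-d1)
N(-d1) = 0.44688846; N(-d2) = 0.55709243
P = 48.3600 * 0.96391708 * 0.55709243 - 46.5500 * 1.00000000 * 0.44688846 = 5.1662

Answer: Price = 5.1662


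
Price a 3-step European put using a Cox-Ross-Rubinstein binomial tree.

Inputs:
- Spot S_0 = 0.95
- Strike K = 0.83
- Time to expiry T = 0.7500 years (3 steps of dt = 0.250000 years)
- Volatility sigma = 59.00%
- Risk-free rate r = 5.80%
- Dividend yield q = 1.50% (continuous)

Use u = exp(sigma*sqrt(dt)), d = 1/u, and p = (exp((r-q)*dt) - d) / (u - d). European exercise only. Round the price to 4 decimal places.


Answer: Price = V(0,0) = 0.1201

Derivation:
dt = T/N = 0.250000
u = exp(sigma*sqrt(dt)) = 1.343126; d = 1/u = 0.744532
p = (exp((r-q)*dt) - d) / (u - d) = 0.444836
Discount per step: exp(-r*dt) = 0.985605
Stock lattice S(k, i) with i counting down-moves:
  k=0: S(0,0) = 0.9500
  k=1: S(1,0) = 1.2760; S(1,1) = 0.7073
  k=2: S(2,0) = 1.7138; S(2,1) = 0.9500; S(2,2) = 0.5266
  k=3: S(3,0) = 2.3018; S(3,1) = 1.2760; S(3,2) = 0.7073; S(3,3) = 0.3921
Terminal payoffs V(N, i) = max(K - S_T, 0):
  V(3,0) = 0.000000; V(3,1) = 0.000000; V(3,2) = 0.122695; V(3,3) = 0.437922
Backward induction: V(k, i) = exp(-r*dt) * [p * V(k+1, i) + (1-p) * V(k+1, i+1)].
  V(2,0) = exp(-r*dt) * [p*0.000000 + (1-p)*0.000000] = 0.000000
  V(2,1) = exp(-r*dt) * [p*0.000000 + (1-p)*0.122695] = 0.067135
  V(2,2) = exp(-r*dt) * [p*0.122695 + (1-p)*0.437922] = 0.293412
  V(1,0) = exp(-r*dt) * [p*0.000000 + (1-p)*0.067135] = 0.036735
  V(1,1) = exp(-r*dt) * [p*0.067135 + (1-p)*0.293412] = 0.189981
  V(0,0) = exp(-r*dt) * [p*0.036735 + (1-p)*0.189981] = 0.120058


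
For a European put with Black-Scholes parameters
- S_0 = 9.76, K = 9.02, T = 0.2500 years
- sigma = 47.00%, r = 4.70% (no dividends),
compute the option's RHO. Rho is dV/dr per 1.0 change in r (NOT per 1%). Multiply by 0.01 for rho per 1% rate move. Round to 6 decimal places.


Answer: Rho = -0.878851

Derivation:
d1 = 0.5030236866; d2 = 0.2680236866
phi(d1) = 0.3515318543; exp(-qT) = 1.0000000000; exp(-rT) = 0.9883187617
N(-d2) = 0.3943405431
Rho = -K*T*exp(-rT)*N(-d2) = -9.0200 * 0.2500 * 0.9883187617 * 0.3943405431 = -0.878851


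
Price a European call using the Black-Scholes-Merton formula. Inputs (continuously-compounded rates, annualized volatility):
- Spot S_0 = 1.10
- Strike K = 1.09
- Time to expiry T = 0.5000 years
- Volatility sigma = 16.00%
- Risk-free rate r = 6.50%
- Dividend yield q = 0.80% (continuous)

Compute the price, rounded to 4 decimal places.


d1 = (ln(S/K) + (r - q + 0.5*sigma^2) * T) / (sigma * sqrt(T)) = 0.38919585
d2 = d1 - sigma * sqrt(T) = 0.27605876
exp(-rT) = 0.96802245; exp(-qT) = 0.99600799
C = S_0 * exp(-qT) * N(d1) - K * exp(-rT) * N(d2)
N(d1) = 0.65143436; N(d2) = 0.60874853
C = 1.1000 * 0.99600799 * 0.65143436 - 1.0900 * 0.96802245 * 0.60874853 = 0.0714

Answer: Price = 0.0714


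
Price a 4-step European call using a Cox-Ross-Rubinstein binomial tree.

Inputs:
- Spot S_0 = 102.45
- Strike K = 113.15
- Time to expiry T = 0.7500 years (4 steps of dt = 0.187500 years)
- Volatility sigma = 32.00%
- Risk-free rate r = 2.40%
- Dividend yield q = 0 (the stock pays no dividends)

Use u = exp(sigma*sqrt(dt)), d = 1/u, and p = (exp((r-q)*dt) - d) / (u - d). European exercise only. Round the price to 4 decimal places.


Answer: Price = V(0,0) = 8.4541

Derivation:
dt = T/N = 0.187500
u = exp(sigma*sqrt(dt)) = 1.148623; d = 1/u = 0.870607
p = (exp((r-q)*dt) - d) / (u - d) = 0.481637
Discount per step: exp(-r*dt) = 0.995510
Stock lattice S(k, i) with i counting down-moves:
  k=0: S(0,0) = 102.4500
  k=1: S(1,0) = 117.6765; S(1,1) = 89.1937
  k=2: S(2,0) = 135.1659; S(2,1) = 102.4500; S(2,2) = 77.6527
  k=3: S(3,0) = 155.2547; S(3,1) = 117.6765; S(3,2) = 89.1937; S(3,3) = 67.6050
  k=4: S(4,0) = 178.3292; S(4,1) = 135.1659; S(4,2) = 102.4500; S(4,3) = 77.6527; S(4,4) = 58.8575
Terminal payoffs V(N, i) = max(S_T - K, 0):
  V(4,0) = 65.179174; V(4,1) = 22.015912; V(4,2) = 0.000000; V(4,3) = 0.000000; V(4,4) = 0.000000
Backward induction: V(k, i) = exp(-r*dt) * [p * V(k+1, i) + (1-p) * V(k+1, i+1)].
  V(3,0) = exp(-r*dt) * [p*65.179174 + (1-p)*22.015912] = 42.612743
  V(3,1) = exp(-r*dt) * [p*22.015912 + (1-p)*0.000000] = 10.556067
  V(3,2) = exp(-r*dt) * [p*0.000000 + (1-p)*0.000000] = 0.000000
  V(3,3) = exp(-r*dt) * [p*0.000000 + (1-p)*0.000000] = 0.000000
  V(2,0) = exp(-r*dt) * [p*42.612743 + (1-p)*10.556067] = 25.879027
  V(2,1) = exp(-r*dt) * [p*10.556067 + (1-p)*0.000000] = 5.061364
  V(2,2) = exp(-r*dt) * [p*0.000000 + (1-p)*0.000000] = 0.000000
  V(1,0) = exp(-r*dt) * [p*25.879027 + (1-p)*5.061364] = 15.020176
  V(1,1) = exp(-r*dt) * [p*5.061364 + (1-p)*0.000000] = 2.426794
  V(0,0) = exp(-r*dt) * [p*15.020176 + (1-p)*2.426794] = 8.454102


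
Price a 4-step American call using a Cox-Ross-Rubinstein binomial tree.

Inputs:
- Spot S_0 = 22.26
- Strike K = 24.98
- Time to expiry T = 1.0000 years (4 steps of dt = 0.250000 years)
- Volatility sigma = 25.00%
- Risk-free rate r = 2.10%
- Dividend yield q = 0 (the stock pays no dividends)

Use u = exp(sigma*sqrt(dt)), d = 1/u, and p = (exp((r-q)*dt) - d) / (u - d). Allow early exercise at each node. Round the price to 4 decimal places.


Answer: Price = V(0,0) = 1.5064

Derivation:
dt = T/N = 0.250000
u = exp(sigma*sqrt(dt)) = 1.133148; d = 1/u = 0.882497
p = (exp((r-q)*dt) - d) / (u - d) = 0.489791
Discount per step: exp(-r*dt) = 0.994764
Stock lattice S(k, i) with i counting down-moves:
  k=0: S(0,0) = 22.2600
  k=1: S(1,0) = 25.2239; S(1,1) = 19.6444
  k=2: S(2,0) = 28.5824; S(2,1) = 22.2600; S(2,2) = 17.3361
  k=3: S(3,0) = 32.3881; S(3,1) = 25.2239; S(3,2) = 19.6444; S(3,3) = 15.2991
  k=4: S(4,0) = 36.7005; S(4,1) = 28.5824; S(4,2) = 22.2600; S(4,3) = 17.3361; S(4,4) = 13.5014
Terminal payoffs V(N, i) = max(S_T - K, 0):
  V(4,0) = 11.720535; V(4,1) = 3.602406; V(4,2) = 0.000000; V(4,3) = 0.000000; V(4,4) = 0.000000
Backward induction: V(k, i) = exp(-r*dt) * [p * V(k+1, i) + (1-p) * V(k+1, i+1)]; then take max(V_cont, immediate exercise) for American.
  V(3,0) = exp(-r*dt) * [p*11.720535 + (1-p)*3.602406] = 7.538910; exercise = 7.408109; V(3,0) = max -> 7.538910
  V(3,1) = exp(-r*dt) * [p*3.602406 + (1-p)*0.000000] = 1.755187; exercise = 0.243885; V(3,1) = max -> 1.755187
  V(3,2) = exp(-r*dt) * [p*0.000000 + (1-p)*0.000000] = 0.000000; exercise = 0.000000; V(3,2) = max -> 0.000000
  V(3,3) = exp(-r*dt) * [p*0.000000 + (1-p)*0.000000] = 0.000000; exercise = 0.000000; V(3,3) = max -> 0.000000
  V(2,0) = exp(-r*dt) * [p*7.538910 + (1-p)*1.755187] = 4.563980; exercise = 3.602406; V(2,0) = max -> 4.563980
  V(2,1) = exp(-r*dt) * [p*1.755187 + (1-p)*0.000000] = 0.855174; exercise = 0.000000; V(2,1) = max -> 0.855174
  V(2,2) = exp(-r*dt) * [p*0.000000 + (1-p)*0.000000] = 0.000000; exercise = 0.000000; V(2,2) = max -> 0.000000
  V(1,0) = exp(-r*dt) * [p*4.563980 + (1-p)*0.855174] = 2.657724; exercise = 0.243885; V(1,0) = max -> 2.657724
  V(1,1) = exp(-r*dt) * [p*0.855174 + (1-p)*0.000000] = 0.416663; exercise = 0.000000; V(1,1) = max -> 0.416663
  V(0,0) = exp(-r*dt) * [p*2.657724 + (1-p)*0.416663] = 1.506386; exercise = 0.000000; V(0,0) = max -> 1.506386


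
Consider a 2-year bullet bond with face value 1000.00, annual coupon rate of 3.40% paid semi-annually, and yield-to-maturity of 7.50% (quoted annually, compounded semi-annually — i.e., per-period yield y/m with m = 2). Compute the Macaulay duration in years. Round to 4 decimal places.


Coupon per period c = face * coupon_rate / m = 17.000000
Periods per year m = 2; per-period yield y/m = 0.037500
Number of cashflows N = 4
Cashflows (t years, CF_t, discount factor 1/(1+y/m)^(m*t), PV):
  t = 0.5000: CF_t = 17.000000, DF = 0.963855, PV = 16.385542
  t = 1.0000: CF_t = 17.000000, DF = 0.929017, PV = 15.793294
  t = 1.5000: CF_t = 17.000000, DF = 0.895438, PV = 15.222452
  t = 2.0000: CF_t = 1017.000000, DF = 0.863073, PV = 877.745338
Price P = sum_t PV_t = 925.146625
Macaulay numerator sum_t t * PV_t:
  t * PV_t at t = 0.5000: 8.192771
  t * PV_t at t = 1.0000: 15.793294
  t * PV_t at t = 1.5000: 22.833678
  t * PV_t at t = 2.0000: 1755.490676
Macaulay duration D = (sum_t t * PV_t) / P = 1802.310418 / 925.146625 = 1.948135

Answer: Macaulay duration = 1.9481 years


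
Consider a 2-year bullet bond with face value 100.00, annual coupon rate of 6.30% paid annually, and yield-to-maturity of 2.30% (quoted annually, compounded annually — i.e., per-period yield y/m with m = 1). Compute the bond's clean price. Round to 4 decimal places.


Coupon per period c = face * coupon_rate / m = 6.300000
Periods per year m = 1; per-period yield y/m = 0.023000
Number of cashflows N = 2
Cashflows (t years, CF_t, discount factor 1/(1+y/m)^(m*t), PV):
  t = 1.0000: CF_t = 6.300000, DF = 0.977517, PV = 6.158358
  t = 2.0000: CF_t = 106.300000, DF = 0.955540, PV = 101.573869
Price P = sum_t PV_t = 107.732227

Answer: Price = 107.7322


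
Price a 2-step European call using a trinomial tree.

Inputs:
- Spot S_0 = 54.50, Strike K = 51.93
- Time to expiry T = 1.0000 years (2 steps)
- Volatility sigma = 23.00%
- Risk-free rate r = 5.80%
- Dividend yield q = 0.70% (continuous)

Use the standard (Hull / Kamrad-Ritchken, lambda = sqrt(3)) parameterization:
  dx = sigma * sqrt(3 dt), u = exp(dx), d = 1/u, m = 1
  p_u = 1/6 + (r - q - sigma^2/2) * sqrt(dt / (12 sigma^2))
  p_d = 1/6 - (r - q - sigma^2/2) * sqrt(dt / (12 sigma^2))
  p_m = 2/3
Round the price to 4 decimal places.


Answer: Price = V(0,0) = 7.4924

Derivation:
dt = T/N = 0.500000; dx = sigma*sqrt(3*dt) = 0.281691
u = exp(dx) = 1.325370; d = 1/u = 0.754507
p_u = 0.188455, p_m = 0.666667, p_d = 0.144879
Discount per step: exp(-r*dt) = 0.971416
Stock lattice S(k, j) with j the centered position index:
  k=0: S(0,+0) = 54.5000
  k=1: S(1,-1) = 41.1206; S(1,+0) = 54.5000; S(1,+1) = 72.2326
  k=2: S(2,-2) = 31.0258; S(2,-1) = 41.1206; S(2,+0) = 54.5000; S(2,+1) = 72.2326; S(2,+2) = 95.7349
Terminal payoffs V(N, j) = max(S_T - K, 0):
  V(2,-2) = 0.000000; V(2,-1) = 0.000000; V(2,+0) = 2.570000; V(2,+1) = 20.302640; V(2,+2) = 43.804941
Backward induction: V(k, j) = exp(-r*dt) * [p_u * V(k+1, j+1) + p_m * V(k+1, j) + p_d * V(k+1, j-1)]
  V(1,-1) = exp(-r*dt) * [p_u*2.570000 + p_m*0.000000 + p_d*0.000000] = 0.470485
  V(1,+0) = exp(-r*dt) * [p_u*20.302640 + p_m*2.570000 + p_d*0.000000] = 5.381124
  V(1,+1) = exp(-r*dt) * [p_u*43.804941 + p_m*20.302640 + p_d*2.570000] = 21.529191
  V(0,+0) = exp(-r*dt) * [p_u*21.529191 + p_m*5.381124 + p_d*0.470485] = 7.492396


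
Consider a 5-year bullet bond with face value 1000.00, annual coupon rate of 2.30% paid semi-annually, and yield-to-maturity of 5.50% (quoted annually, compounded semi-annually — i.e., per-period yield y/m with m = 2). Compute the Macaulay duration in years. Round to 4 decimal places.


Answer: Macaulay duration = 4.7277 years

Derivation:
Coupon per period c = face * coupon_rate / m = 11.500000
Periods per year m = 2; per-period yield y/m = 0.027500
Number of cashflows N = 10
Cashflows (t years, CF_t, discount factor 1/(1+y/m)^(m*t), PV):
  t = 0.5000: CF_t = 11.500000, DF = 0.973236, PV = 11.192214
  t = 1.0000: CF_t = 11.500000, DF = 0.947188, PV = 10.892666
  t = 1.5000: CF_t = 11.500000, DF = 0.921838, PV = 10.601135
  t = 2.0000: CF_t = 11.500000, DF = 0.897166, PV = 10.317406
  t = 2.5000: CF_t = 11.500000, DF = 0.873154, PV = 10.041271
  t = 3.0000: CF_t = 11.500000, DF = 0.849785, PV = 9.772527
  t = 3.5000: CF_t = 11.500000, DF = 0.827041, PV = 9.510975
  t = 4.0000: CF_t = 11.500000, DF = 0.804906, PV = 9.256423
  t = 4.5000: CF_t = 11.500000, DF = 0.783364, PV = 9.008684
  t = 5.0000: CF_t = 1011.500000, DF = 0.762398, PV = 771.165481
Price P = sum_t PV_t = 861.758781
Macaulay numerator sum_t t * PV_t:
  t * PV_t at t = 0.5000: 5.596107
  t * PV_t at t = 1.0000: 10.892666
  t * PV_t at t = 1.5000: 15.901702
  t * PV_t at t = 2.0000: 20.634812
  t * PV_t at t = 2.5000: 25.103177
  t * PV_t at t = 3.0000: 29.317580
  t * PV_t at t = 3.5000: 33.288411
  t * PV_t at t = 4.0000: 37.025692
  t * PV_t at t = 4.5000: 40.539079
  t * PV_t at t = 5.0000: 3855.827407
Macaulay duration D = (sum_t t * PV_t) / P = 4074.126634 / 861.758781 = 4.727688


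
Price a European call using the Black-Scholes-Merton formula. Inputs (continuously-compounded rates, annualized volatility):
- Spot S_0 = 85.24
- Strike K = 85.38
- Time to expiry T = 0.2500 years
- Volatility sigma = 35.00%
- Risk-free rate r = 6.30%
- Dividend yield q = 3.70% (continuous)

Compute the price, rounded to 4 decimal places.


Answer: Price = 6.0814

Derivation:
d1 = (ln(S/K) + (r - q + 0.5*sigma^2) * T) / (sigma * sqrt(T)) = 0.11526529
d2 = d1 - sigma * sqrt(T) = -0.05973471
exp(-rT) = 0.98437338; exp(-qT) = 0.99079265
C = S_0 * exp(-qT) * N(d1) - K * exp(-rT) * N(d2)
N(d1) = 0.54588258; N(d2) = 0.47618346
C = 85.2400 * 0.99079265 * 0.54588258 - 85.3800 * 0.98437338 * 0.47618346 = 6.0814


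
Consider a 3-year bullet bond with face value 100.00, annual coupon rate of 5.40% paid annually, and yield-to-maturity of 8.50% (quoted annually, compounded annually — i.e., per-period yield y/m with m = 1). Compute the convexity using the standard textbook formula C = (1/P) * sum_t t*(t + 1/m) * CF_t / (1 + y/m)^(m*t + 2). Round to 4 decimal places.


Coupon per period c = face * coupon_rate / m = 5.400000
Periods per year m = 1; per-period yield y/m = 0.085000
Number of cashflows N = 3
Cashflows (t years, CF_t, discount factor 1/(1+y/m)^(m*t), PV):
  t = 1.0000: CF_t = 5.400000, DF = 0.921659, PV = 4.976959
  t = 2.0000: CF_t = 5.400000, DF = 0.849455, PV = 4.587059
  t = 3.0000: CF_t = 105.400000, DF = 0.782908, PV = 82.518514
Price P = sum_t PV_t = 92.082531
Convexity numerator sum_t t*(t + 1/m) * CF_t / (1+y/m)^(m*t + 2):
  t = 1.0000: term = 8.455407
  t = 2.0000: term = 23.379007
  t = 3.0000: term = 841.149451
Convexity = (1/P) * sum = 872.983866 / 92.082531 = 9.480450

Answer: Convexity = 9.4805


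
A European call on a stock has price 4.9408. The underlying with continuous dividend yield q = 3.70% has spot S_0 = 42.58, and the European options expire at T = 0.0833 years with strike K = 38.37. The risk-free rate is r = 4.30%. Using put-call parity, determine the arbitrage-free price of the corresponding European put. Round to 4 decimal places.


Put-call parity: C - P = S_0 * exp(-qT) - K * exp(-rT).
S_0 * exp(-qT) = 42.5800 * 0.99692264 = 42.44896622
K * exp(-rT) = 38.3700 * 0.99642451 = 38.23280835
P = C - S*exp(-qT) + K*exp(-rT)
P = 4.9408 - 42.44896622 + 38.23280835 = 0.7246

Answer: Put price = 0.7246


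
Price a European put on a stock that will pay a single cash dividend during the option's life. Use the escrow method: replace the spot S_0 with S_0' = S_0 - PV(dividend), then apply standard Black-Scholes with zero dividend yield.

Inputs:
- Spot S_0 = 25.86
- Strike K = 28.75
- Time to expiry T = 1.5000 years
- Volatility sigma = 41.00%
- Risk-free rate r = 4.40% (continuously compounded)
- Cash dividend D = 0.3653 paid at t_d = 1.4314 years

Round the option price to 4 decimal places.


Answer: Price = 5.9240

Derivation:
PV(D) = D * exp(-r * t_d) = 0.3653 * 0.93896075 = 0.34300236
S_0' = S_0 - PV(D) = 25.8600 - 0.34300236 = 25.51699764
d1 = (ln(S_0'/K) + (r + sigma^2/2)*T) / (sigma*sqrt(T)) = 0.14494216
d2 = d1 - sigma*sqrt(T) = -0.35720324
exp(-rT) = 0.93613086
N(-d1) = 0.44237827; N(-d2) = 0.63953017
P = K * exp(-rT) * N(-d2) - S_0' * N(-d1) = 28.7500 * 0.93613086 * 0.63953017 - 25.51699764 * 0.44237827 = 5.9240


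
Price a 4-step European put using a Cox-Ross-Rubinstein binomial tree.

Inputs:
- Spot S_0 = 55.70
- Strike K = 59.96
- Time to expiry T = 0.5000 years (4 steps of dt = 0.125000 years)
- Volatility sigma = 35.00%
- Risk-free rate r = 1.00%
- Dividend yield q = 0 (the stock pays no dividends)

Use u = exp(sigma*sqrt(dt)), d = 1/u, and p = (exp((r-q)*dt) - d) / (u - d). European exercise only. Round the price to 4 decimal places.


dt = T/N = 0.125000
u = exp(sigma*sqrt(dt)) = 1.131726; d = 1/u = 0.883606
p = (exp((r-q)*dt) - d) / (u - d) = 0.474145
Discount per step: exp(-r*dt) = 0.998751
Stock lattice S(k, i) with i counting down-moves:
  k=0: S(0,0) = 55.7000
  k=1: S(1,0) = 63.0371; S(1,1) = 49.2169
  k=2: S(2,0) = 71.3407; S(2,1) = 55.7000; S(2,2) = 43.4883
  k=3: S(3,0) = 80.7382; S(3,1) = 63.0371; S(3,2) = 49.2169; S(3,3) = 38.4266
  k=4: S(4,0) = 91.3734; S(4,1) = 71.3407; S(4,2) = 55.7000; S(4,3) = 43.4883; S(4,4) = 33.9540
Terminal payoffs V(N, i) = max(K - S_T, 0):
  V(4,0) = 0.000000; V(4,1) = 0.000000; V(4,2) = 4.260000; V(4,3) = 16.471664; V(4,4) = 26.006043
Backward induction: V(k, i) = exp(-r*dt) * [p * V(k+1, i) + (1-p) * V(k+1, i+1)].
  V(3,0) = exp(-r*dt) * [p*0.000000 + (1-p)*0.000000] = 0.000000
  V(3,1) = exp(-r*dt) * [p*0.000000 + (1-p)*4.260000] = 2.237346
  V(3,2) = exp(-r*dt) * [p*4.260000 + (1-p)*16.471664] = 10.668226
  V(3,3) = exp(-r*dt) * [p*16.471664 + (1-p)*26.006043] = 21.458529
  V(2,0) = exp(-r*dt) * [p*0.000000 + (1-p)*2.237346] = 1.175051
  V(2,1) = exp(-r*dt) * [p*2.237346 + (1-p)*10.668226] = 6.662437
  V(2,2) = exp(-r*dt) * [p*10.668226 + (1-p)*21.458529] = 16.321951
  V(1,0) = exp(-r*dt) * [p*1.175051 + (1-p)*6.662437] = 4.055550
  V(1,1) = exp(-r*dt) * [p*6.662437 + (1-p)*16.321951] = 11.727277
  V(0,0) = exp(-r*dt) * [p*4.055550 + (1-p)*11.727277] = 8.079664

Answer: Price = V(0,0) = 8.0797


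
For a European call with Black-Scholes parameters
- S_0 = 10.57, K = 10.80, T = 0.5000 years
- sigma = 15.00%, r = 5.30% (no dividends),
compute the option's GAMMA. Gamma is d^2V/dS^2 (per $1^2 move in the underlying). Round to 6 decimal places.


Answer: Gamma = 0.354071

Derivation:
d1 = 0.0999251790; d2 = -0.0061408382
phi(d1) = 0.3969555164; exp(-qT) = 1.0000000000; exp(-rT) = 0.9738480438
Gamma = exp(-qT) * phi(d1) / (S * sigma * sqrt(T)) = 1.0000000000 * 0.3969555164 / (10.5700 * 0.1500 * 0.7071067812) = 0.354071


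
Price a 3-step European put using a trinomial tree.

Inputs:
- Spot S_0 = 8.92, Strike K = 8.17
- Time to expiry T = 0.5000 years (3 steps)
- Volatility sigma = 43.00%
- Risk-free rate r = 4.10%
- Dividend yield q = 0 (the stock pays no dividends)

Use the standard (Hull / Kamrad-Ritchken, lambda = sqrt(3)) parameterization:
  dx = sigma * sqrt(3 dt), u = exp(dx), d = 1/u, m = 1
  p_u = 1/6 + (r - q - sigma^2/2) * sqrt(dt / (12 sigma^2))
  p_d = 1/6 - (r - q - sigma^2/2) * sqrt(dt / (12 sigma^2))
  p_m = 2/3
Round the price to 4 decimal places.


Answer: Price = V(0,0) = 0.6372

Derivation:
dt = T/N = 0.166667; dx = sigma*sqrt(3*dt) = 0.304056
u = exp(dx) = 1.355345; d = 1/u = 0.737820
p_u = 0.152566, p_m = 0.666667, p_d = 0.180768
Discount per step: exp(-r*dt) = 0.993190
Stock lattice S(k, j) with j the centered position index:
  k=0: S(0,+0) = 8.9200
  k=1: S(1,-1) = 6.5814; S(1,+0) = 8.9200; S(1,+1) = 12.0897
  k=2: S(2,-2) = 4.8558; S(2,-1) = 6.5814; S(2,+0) = 8.9200; S(2,+1) = 12.0897; S(2,+2) = 16.3857
  k=3: S(3,-3) = 3.5827; S(3,-2) = 4.8558; S(3,-1) = 6.5814; S(3,+0) = 8.9200; S(3,+1) = 12.0897; S(3,+2) = 16.3857; S(3,+3) = 22.2082
Terminal payoffs V(N, j) = max(K - S_T, 0):
  V(3,-3) = 4.587259; V(3,-2) = 3.314150; V(3,-1) = 1.588649; V(3,+0) = 0.000000; V(3,+1) = 0.000000; V(3,+2) = 0.000000; V(3,+3) = 0.000000
Backward induction: V(k, j) = exp(-r*dt) * [p_u * V(k+1, j+1) + p_m * V(k+1, j) + p_d * V(k+1, j-1)]
  V(2,-2) = exp(-r*dt) * [p_u*1.588649 + p_m*3.314150 + p_d*4.587259] = 3.258691
  V(2,-1) = exp(-r*dt) * [p_u*0.000000 + p_m*1.588649 + p_d*3.314150] = 1.646898
  V(2,+0) = exp(-r*dt) * [p_u*0.000000 + p_m*0.000000 + p_d*1.588649] = 0.285221
  V(2,+1) = exp(-r*dt) * [p_u*0.000000 + p_m*0.000000 + p_d*0.000000] = 0.000000
  V(2,+2) = exp(-r*dt) * [p_u*0.000000 + p_m*0.000000 + p_d*0.000000] = 0.000000
  V(1,-1) = exp(-r*dt) * [p_u*0.285221 + p_m*1.646898 + p_d*3.258691] = 1.718728
  V(1,+0) = exp(-r*dt) * [p_u*0.000000 + p_m*0.285221 + p_d*1.646898] = 0.484531
  V(1,+1) = exp(-r*dt) * [p_u*0.000000 + p_m*0.000000 + p_d*0.285221] = 0.051208
  V(0,+0) = exp(-r*dt) * [p_u*0.051208 + p_m*0.484531 + p_d*1.718728] = 0.637155


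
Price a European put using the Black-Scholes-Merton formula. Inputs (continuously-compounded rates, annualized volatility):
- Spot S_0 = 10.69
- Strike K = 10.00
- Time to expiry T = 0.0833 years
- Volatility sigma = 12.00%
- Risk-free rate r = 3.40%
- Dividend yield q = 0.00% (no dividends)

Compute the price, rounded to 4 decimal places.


Answer: Price = 0.0030

Derivation:
d1 = (ln(S/K) + (r - q + 0.5*sigma^2) * T) / (sigma * sqrt(T)) = 2.02562266
d2 = d1 - sigma * sqrt(T) = 1.99098858
exp(-rT) = 0.99717181; exp(-qT) = 1.00000000
P = K * exp(-rT) * N(-d2) - S_0 * exp(-qT) * N(-d1)
N(-d1) = 0.02140173; N(-d2) = 0.02324107
P = 10.0000 * 0.99717181 * 0.02324107 - 10.6900 * 1.00000000 * 0.02140173 = 0.0030


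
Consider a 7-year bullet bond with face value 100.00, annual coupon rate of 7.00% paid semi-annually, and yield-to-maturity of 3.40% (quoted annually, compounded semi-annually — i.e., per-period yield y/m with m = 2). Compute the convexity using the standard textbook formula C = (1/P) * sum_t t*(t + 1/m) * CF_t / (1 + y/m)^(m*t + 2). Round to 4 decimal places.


Answer: Convexity = 39.2635

Derivation:
Coupon per period c = face * coupon_rate / m = 3.500000
Periods per year m = 2; per-period yield y/m = 0.017000
Number of cashflows N = 14
Cashflows (t years, CF_t, discount factor 1/(1+y/m)^(m*t), PV):
  t = 0.5000: CF_t = 3.500000, DF = 0.983284, PV = 3.441495
  t = 1.0000: CF_t = 3.500000, DF = 0.966848, PV = 3.383967
  t = 1.5000: CF_t = 3.500000, DF = 0.950686, PV = 3.327401
  t = 2.0000: CF_t = 3.500000, DF = 0.934795, PV = 3.271781
  t = 2.5000: CF_t = 3.500000, DF = 0.919169, PV = 3.217091
  t = 3.0000: CF_t = 3.500000, DF = 0.903804, PV = 3.163314
  t = 3.5000: CF_t = 3.500000, DF = 0.888696, PV = 3.110437
  t = 4.0000: CF_t = 3.500000, DF = 0.873841, PV = 3.058443
  t = 4.5000: CF_t = 3.500000, DF = 0.859234, PV = 3.007319
  t = 5.0000: CF_t = 3.500000, DF = 0.844871, PV = 2.957049
  t = 5.5000: CF_t = 3.500000, DF = 0.830748, PV = 2.907619
  t = 6.0000: CF_t = 3.500000, DF = 0.816862, PV = 2.859016
  t = 6.5000: CF_t = 3.500000, DF = 0.803207, PV = 2.811225
  t = 7.0000: CF_t = 103.500000, DF = 0.789781, PV = 81.742329
Price P = sum_t PV_t = 122.258487
Convexity numerator sum_t t*(t + 1/m) * CF_t / (1+y/m)^(m*t + 2):
  t = 0.5000: term = 1.663701
  t = 1.0000: term = 4.907672
  t = 1.5000: term = 9.651272
  t = 2.0000: term = 15.816571
  t = 2.5000: term = 23.328276
  t = 3.0000: term = 32.113654
  t = 3.5000: term = 42.102463
  t = 4.0000: term = 53.226881
  t = 4.5000: term = 65.421437
  t = 5.0000: term = 78.622944
  t = 5.5000: term = 92.770436
  t = 6.0000: term = 107.805101
  t = 6.5000: term = 123.670224
  t = 7.0000: term = 4149.200356
Convexity = (1/P) * sum = 4800.300986 / 122.258487 = 39.263540


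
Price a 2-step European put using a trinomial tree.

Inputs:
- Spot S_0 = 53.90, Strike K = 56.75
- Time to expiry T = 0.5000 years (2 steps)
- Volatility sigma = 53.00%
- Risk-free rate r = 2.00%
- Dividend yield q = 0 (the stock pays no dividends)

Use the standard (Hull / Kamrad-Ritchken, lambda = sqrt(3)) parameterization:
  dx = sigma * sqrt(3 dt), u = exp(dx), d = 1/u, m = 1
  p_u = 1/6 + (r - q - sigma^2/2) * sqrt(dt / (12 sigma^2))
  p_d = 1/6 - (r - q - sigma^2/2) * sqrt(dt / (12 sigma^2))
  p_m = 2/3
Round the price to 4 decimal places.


dt = T/N = 0.250000; dx = sigma*sqrt(3*dt) = 0.458993
u = exp(dx) = 1.582480; d = 1/u = 0.631919
p_u = 0.133864, p_m = 0.666667, p_d = 0.199469
Discount per step: exp(-r*dt) = 0.995012
Stock lattice S(k, j) with j the centered position index:
  k=0: S(0,+0) = 53.9000
  k=1: S(1,-1) = 34.0605; S(1,+0) = 53.9000; S(1,+1) = 85.2957
  k=2: S(2,-2) = 21.5235; S(2,-1) = 34.0605; S(2,+0) = 53.9000; S(2,+1) = 85.2957; S(2,+2) = 134.9788
Terminal payoffs V(N, j) = max(K - S_T, 0):
  V(2,-2) = 35.226539; V(2,-1) = 22.689546; V(2,+0) = 2.850000; V(2,+1) = 0.000000; V(2,+2) = 0.000000
Backward induction: V(k, j) = exp(-r*dt) * [p_u * V(k+1, j+1) + p_m * V(k+1, j) + p_d * V(k+1, j-1)]
  V(1,-1) = exp(-r*dt) * [p_u*2.850000 + p_m*22.689546 + p_d*35.226539] = 22.422102
  V(1,+0) = exp(-r*dt) * [p_u*0.000000 + p_m*2.850000 + p_d*22.689546] = 6.393821
  V(1,+1) = exp(-r*dt) * [p_u*0.000000 + p_m*0.000000 + p_d*2.850000] = 0.565653
  V(0,+0) = exp(-r*dt) * [p_u*0.565653 + p_m*6.393821 + p_d*22.422102] = 8.766848

Answer: Price = V(0,0) = 8.7668


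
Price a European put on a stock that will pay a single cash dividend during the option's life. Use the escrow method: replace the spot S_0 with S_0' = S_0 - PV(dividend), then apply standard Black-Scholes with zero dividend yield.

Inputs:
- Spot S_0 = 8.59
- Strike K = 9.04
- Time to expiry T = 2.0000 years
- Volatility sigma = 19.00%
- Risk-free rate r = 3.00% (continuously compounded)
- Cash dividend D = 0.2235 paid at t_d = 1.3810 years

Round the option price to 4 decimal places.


PV(D) = D * exp(-r * t_d) = 0.2235 * 0.95941649 = 0.21442959
S_0' = S_0 - PV(D) = 8.5900 - 0.21442959 = 8.37557041
d1 = (ln(S_0'/K) + (r + sigma^2/2)*T) / (sigma*sqrt(T)) = 0.07353914
d2 = d1 - sigma*sqrt(T) = -0.19516143
exp(-rT) = 0.94176453
N(-d1) = 0.47068855; N(-d2) = 0.57736672
P = K * exp(-rT) * N(-d2) - S_0' * N(-d1) = 9.0400 * 0.94176453 * 0.57736672 - 8.37557041 * 0.47068855 = 0.9732

Answer: Price = 0.9732


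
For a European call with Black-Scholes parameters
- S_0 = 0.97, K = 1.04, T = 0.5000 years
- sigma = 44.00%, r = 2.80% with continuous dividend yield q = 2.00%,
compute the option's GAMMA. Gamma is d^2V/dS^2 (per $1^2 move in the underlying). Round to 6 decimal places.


Answer: Gamma = 1.306736

Derivation:
d1 = -0.0555397685; d2 = -0.3666667522
phi(d1) = 0.3983274528; exp(-qT) = 0.9900498337; exp(-rT) = 0.9860975443
Gamma = exp(-qT) * phi(d1) / (S * sigma * sqrt(T)) = 0.9900498337 * 0.3983274528 / (0.9700 * 0.4400 * 0.7071067812) = 1.306736


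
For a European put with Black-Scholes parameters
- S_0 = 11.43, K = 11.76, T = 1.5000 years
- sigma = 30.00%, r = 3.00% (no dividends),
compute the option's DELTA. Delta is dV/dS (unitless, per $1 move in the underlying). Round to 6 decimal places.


d1 = 0.2287212009; d2 = -0.1387022605
phi(d1) = 0.3886425598; exp(-qT) = 1.0000000000; exp(-rT) = 0.9559974818
N(-d1) = 0.4095428078
Delta = -exp(-qT) * N(-d1) = -1.0000000000 * 0.4095428078 = -0.409543

Answer: Delta = -0.409543


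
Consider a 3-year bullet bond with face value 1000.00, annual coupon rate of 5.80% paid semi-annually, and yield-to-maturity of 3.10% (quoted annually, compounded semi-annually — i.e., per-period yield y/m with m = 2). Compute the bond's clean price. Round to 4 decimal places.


Answer: Price = 1076.7812

Derivation:
Coupon per period c = face * coupon_rate / m = 29.000000
Periods per year m = 2; per-period yield y/m = 0.015500
Number of cashflows N = 6
Cashflows (t years, CF_t, discount factor 1/(1+y/m)^(m*t), PV):
  t = 0.5000: CF_t = 29.000000, DF = 0.984737, PV = 28.557361
  t = 1.0000: CF_t = 29.000000, DF = 0.969706, PV = 28.121478
  t = 1.5000: CF_t = 29.000000, DF = 0.954905, PV = 27.692248
  t = 2.0000: CF_t = 29.000000, DF = 0.940330, PV = 27.269570
  t = 2.5000: CF_t = 29.000000, DF = 0.925977, PV = 26.853343
  t = 3.0000: CF_t = 1029.000000, DF = 0.911844, PV = 938.287236
Price P = sum_t PV_t = 1076.781236
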